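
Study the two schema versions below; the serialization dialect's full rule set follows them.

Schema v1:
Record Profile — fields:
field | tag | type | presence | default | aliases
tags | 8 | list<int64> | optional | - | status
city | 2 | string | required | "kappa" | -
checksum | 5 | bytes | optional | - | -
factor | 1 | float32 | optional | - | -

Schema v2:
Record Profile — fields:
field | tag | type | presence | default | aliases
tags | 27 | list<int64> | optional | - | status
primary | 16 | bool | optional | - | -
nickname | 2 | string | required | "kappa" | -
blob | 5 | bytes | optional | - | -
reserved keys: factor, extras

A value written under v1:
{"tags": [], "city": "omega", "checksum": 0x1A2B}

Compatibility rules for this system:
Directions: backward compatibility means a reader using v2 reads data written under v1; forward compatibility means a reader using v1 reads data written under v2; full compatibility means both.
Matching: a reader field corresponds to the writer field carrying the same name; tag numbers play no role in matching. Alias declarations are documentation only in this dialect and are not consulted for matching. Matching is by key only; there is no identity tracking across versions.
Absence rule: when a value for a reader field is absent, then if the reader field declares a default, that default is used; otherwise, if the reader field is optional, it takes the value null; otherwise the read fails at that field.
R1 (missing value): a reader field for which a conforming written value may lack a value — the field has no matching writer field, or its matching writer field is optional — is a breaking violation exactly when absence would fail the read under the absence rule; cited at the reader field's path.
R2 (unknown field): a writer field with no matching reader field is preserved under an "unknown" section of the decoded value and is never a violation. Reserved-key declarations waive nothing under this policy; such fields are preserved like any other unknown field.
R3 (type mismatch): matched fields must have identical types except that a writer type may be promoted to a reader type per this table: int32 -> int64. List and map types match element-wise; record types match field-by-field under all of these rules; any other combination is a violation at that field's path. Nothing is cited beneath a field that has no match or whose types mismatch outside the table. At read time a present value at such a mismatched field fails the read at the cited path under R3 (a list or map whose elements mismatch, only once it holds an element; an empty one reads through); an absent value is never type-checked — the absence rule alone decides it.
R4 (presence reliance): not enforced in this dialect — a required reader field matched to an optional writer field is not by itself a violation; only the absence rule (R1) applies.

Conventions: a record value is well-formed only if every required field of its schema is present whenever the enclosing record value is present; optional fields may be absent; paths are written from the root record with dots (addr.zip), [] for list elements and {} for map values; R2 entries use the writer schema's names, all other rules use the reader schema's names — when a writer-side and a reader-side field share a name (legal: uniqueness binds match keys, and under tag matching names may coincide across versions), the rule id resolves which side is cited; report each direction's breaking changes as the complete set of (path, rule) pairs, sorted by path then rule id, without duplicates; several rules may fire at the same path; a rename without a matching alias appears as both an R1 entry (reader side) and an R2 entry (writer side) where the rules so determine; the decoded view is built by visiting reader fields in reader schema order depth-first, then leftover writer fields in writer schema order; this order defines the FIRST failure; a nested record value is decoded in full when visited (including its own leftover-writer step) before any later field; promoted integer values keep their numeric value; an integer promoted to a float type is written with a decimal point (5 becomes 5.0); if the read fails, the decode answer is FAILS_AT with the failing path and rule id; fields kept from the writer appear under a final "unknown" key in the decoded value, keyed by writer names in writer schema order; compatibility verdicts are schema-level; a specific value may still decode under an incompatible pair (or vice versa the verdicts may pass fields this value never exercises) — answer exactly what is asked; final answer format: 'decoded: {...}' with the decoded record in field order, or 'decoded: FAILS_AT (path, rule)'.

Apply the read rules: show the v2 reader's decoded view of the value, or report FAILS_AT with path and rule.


arrows below run writer -> reader for Profile
decoding the Profile value with the v2 reader:
  tags := []
  primary := null (absent, optional -> null)
  nickname := "kappa" (absent -> default)
  blob := null (absent, optional -> null)
  writer city: kept under "unknown"
  writer checksum: kept under "unknown"
  => decoded: {"tags": [], "primary": null, "nickname": "kappa", "blob": null, "unknown": {"city": "omega", "checksum": 0x1A2B}}
checking off the Profile differences that do not matter here:
  field tags in record Profile: tag 8 changed to 27 -> inert under this dialect — no rule fires on Profile and the result does not move

decoded: {"tags": [], "primary": null, "nickname": "kappa", "blob": null, "unknown": {"city": "omega", "checksum": 0x1A2B}}


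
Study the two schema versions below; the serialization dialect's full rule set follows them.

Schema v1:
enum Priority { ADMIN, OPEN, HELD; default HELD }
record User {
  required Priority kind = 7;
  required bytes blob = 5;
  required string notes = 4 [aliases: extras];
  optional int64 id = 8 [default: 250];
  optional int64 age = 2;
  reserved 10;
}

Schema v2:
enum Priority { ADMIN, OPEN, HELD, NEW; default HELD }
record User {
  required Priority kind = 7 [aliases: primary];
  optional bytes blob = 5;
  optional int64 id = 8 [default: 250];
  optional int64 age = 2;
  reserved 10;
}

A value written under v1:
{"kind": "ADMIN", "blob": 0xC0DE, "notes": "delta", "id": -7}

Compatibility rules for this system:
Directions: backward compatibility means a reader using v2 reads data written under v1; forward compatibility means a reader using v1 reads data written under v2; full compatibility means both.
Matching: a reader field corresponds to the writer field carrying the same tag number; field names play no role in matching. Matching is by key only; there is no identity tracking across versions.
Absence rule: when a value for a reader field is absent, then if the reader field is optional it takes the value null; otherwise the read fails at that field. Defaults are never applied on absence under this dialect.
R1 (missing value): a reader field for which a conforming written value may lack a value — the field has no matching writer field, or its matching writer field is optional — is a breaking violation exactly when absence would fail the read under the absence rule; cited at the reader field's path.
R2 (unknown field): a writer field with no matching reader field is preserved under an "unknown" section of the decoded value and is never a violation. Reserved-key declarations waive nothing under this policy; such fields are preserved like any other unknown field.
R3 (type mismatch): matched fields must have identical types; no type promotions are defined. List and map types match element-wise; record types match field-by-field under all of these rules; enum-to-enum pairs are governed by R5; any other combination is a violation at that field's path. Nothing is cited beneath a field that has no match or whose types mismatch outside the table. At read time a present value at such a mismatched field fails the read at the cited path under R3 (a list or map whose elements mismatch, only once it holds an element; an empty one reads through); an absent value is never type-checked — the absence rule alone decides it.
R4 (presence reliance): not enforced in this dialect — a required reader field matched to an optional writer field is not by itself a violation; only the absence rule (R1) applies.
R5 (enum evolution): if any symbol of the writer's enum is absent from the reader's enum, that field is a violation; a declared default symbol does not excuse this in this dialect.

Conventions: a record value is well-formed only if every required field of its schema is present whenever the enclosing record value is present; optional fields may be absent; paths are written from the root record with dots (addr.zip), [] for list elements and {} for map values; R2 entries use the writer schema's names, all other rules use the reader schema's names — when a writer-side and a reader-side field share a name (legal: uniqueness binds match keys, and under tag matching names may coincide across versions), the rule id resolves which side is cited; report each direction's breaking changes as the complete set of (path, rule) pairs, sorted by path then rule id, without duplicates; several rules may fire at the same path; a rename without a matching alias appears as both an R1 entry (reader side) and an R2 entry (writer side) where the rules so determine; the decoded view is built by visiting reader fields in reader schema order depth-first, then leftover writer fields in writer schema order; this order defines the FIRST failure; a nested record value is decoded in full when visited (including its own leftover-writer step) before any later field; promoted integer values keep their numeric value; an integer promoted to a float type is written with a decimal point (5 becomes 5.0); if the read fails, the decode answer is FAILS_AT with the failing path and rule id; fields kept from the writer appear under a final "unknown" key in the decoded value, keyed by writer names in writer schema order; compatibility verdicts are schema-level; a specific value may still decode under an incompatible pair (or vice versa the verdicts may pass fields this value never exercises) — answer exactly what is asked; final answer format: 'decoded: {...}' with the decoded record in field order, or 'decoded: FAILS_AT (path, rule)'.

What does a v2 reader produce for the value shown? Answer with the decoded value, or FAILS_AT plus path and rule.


decoded: {"kind": "ADMIN", "blob": 0xC0DE, "id": -7, "age": null, "unknown": {"notes": "delta"}}

each type pair in User: writer, then reader
decoding the User value with the v2 reader:
  kind := "ADMIN"
  blob := 0xC0DE
  id := -7
  age := null (absent, optional -> null)
  writer notes: kept under "unknown"
  => decoded: {"kind": "ADMIN", "blob": 0xC0DE, "id": -7, "age": null, "unknown": {"notes": "delta"}}
diffs on User not affecting the asked answer:
  field blob in record User: required changed to optional -> a verdict-level change on User — the shown value reads the same
  enum Priority (field kind in record User): symbol NEW added -> a verdict-level change on User — the shown value reads the same


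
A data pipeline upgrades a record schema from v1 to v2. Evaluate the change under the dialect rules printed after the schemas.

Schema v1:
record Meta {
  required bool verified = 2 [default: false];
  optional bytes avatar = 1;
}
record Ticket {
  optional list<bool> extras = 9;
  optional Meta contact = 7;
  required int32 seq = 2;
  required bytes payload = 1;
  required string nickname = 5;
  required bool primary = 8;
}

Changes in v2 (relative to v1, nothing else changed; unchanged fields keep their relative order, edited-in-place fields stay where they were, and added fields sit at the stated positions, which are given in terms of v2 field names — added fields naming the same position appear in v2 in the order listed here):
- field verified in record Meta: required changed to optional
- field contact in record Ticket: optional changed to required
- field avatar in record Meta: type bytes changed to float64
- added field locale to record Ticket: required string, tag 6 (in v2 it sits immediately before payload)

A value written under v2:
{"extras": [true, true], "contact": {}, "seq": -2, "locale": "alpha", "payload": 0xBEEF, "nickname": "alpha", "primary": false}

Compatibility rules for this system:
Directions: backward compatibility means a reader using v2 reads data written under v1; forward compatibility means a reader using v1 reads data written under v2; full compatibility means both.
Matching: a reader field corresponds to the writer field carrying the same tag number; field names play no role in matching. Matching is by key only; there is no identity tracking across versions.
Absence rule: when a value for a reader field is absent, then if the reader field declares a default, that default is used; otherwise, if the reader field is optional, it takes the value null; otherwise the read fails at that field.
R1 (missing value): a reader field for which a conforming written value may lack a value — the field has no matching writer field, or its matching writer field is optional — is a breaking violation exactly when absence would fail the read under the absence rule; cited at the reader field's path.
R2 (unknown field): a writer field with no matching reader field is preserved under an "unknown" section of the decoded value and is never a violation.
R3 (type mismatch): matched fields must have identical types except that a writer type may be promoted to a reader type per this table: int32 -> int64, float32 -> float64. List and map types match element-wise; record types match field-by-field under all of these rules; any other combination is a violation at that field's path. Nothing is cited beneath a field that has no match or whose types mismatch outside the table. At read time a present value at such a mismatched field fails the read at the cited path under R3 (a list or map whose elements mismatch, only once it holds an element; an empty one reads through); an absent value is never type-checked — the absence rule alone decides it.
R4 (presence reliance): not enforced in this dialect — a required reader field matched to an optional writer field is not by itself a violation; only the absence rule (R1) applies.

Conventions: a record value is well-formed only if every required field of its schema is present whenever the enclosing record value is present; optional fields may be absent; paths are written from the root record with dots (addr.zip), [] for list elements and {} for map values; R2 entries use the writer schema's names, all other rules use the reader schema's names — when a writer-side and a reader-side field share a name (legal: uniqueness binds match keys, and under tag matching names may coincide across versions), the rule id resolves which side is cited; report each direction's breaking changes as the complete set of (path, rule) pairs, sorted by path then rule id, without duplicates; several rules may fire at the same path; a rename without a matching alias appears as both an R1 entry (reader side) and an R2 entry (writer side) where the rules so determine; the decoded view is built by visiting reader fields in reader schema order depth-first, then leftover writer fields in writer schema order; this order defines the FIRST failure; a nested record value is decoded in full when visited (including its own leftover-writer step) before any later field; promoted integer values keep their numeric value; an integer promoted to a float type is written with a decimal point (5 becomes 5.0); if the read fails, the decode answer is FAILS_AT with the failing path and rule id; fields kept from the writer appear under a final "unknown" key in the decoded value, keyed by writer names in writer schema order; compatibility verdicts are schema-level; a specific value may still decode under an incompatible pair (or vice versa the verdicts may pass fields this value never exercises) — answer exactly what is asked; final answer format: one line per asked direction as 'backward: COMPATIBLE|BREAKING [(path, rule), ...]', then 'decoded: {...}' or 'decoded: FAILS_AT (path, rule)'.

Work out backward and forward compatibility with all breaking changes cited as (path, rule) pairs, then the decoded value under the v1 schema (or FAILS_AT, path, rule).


backward: BREAKING [(contact, R1), (contact.avatar, R3), (locale, R1)]; forward: BREAKING [(contact.avatar, R3)]; decoded: {"extras": [true, true], "contact": {"verified": false, "avatar": null}, "seq": -2, "payload": 0xBEEF, "nickname": "alpha", "primary": false, "unknown": {"locale": "alpha"}}

each type pair in Ticket: writer, then reader
backward on Ticket — v2 reading data written by v1:
  extras: paired with writer extras (list<bool> -> list<bool>; writer optional)
  contact: paired with writer contact (Meta -> Meta; writer optional)
  seq: paired with writer seq (int32 -> int32; writer required)
  locale: no writer match
  payload: paired with writer payload (bytes -> bytes; writer required)
  nickname: paired with writer nickname (string -> string; writer required)
  primary: paired with writer primary (bool -> bool; writer required)
  contact.verified: paired with writer contact.verified (bool -> bool; writer required)
  contact.avatar: paired with writer contact.avatar (bytes -> float64; writer optional)
  R1 fires at contact
  R3 fires at contact.avatar
  R1 fires at locale
  backward on Ticket therefore BREAKING (3)
forward on Ticket — v1 reading data written by v2:
  extras: paired with writer extras (list<bool> -> list<bool>; writer optional)
  contact: paired with writer contact (Meta -> Meta; writer required)
  seq: paired with writer seq (int32 -> int32; writer required)
  payload: paired with writer payload (bytes -> bytes; writer required)
  nickname: paired with writer nickname (string -> string; writer required)
  primary: paired with writer primary (bool -> bool; writer required)
  writer locale: unknown to reader
  contact.verified: paired with writer contact.verified (bool -> bool; writer optional)
  contact.avatar: paired with writer contact.avatar (float64 -> bytes; writer optional)
  R3 fires at contact.avatar
  forward on Ticket therefore BREAKING (1)
decoding the Ticket value with the v1 reader:
  extras := [true, true]
  contact.verified := false (no value, default fills)
  contact.avatar := null (not supplied -> null)
  seq := -2
  payload := 0xBEEF
  nickname := "alpha"
  primary := false
  writer locale: kept under "unknown"
  => decoded: {"extras": [true, true], "contact": {"verified": false, "avatar": null}, "seq": -2, "payload": 0xBEEF, "nickname": "alpha", "primary": false, "unknown": {"locale": "alpha"}}


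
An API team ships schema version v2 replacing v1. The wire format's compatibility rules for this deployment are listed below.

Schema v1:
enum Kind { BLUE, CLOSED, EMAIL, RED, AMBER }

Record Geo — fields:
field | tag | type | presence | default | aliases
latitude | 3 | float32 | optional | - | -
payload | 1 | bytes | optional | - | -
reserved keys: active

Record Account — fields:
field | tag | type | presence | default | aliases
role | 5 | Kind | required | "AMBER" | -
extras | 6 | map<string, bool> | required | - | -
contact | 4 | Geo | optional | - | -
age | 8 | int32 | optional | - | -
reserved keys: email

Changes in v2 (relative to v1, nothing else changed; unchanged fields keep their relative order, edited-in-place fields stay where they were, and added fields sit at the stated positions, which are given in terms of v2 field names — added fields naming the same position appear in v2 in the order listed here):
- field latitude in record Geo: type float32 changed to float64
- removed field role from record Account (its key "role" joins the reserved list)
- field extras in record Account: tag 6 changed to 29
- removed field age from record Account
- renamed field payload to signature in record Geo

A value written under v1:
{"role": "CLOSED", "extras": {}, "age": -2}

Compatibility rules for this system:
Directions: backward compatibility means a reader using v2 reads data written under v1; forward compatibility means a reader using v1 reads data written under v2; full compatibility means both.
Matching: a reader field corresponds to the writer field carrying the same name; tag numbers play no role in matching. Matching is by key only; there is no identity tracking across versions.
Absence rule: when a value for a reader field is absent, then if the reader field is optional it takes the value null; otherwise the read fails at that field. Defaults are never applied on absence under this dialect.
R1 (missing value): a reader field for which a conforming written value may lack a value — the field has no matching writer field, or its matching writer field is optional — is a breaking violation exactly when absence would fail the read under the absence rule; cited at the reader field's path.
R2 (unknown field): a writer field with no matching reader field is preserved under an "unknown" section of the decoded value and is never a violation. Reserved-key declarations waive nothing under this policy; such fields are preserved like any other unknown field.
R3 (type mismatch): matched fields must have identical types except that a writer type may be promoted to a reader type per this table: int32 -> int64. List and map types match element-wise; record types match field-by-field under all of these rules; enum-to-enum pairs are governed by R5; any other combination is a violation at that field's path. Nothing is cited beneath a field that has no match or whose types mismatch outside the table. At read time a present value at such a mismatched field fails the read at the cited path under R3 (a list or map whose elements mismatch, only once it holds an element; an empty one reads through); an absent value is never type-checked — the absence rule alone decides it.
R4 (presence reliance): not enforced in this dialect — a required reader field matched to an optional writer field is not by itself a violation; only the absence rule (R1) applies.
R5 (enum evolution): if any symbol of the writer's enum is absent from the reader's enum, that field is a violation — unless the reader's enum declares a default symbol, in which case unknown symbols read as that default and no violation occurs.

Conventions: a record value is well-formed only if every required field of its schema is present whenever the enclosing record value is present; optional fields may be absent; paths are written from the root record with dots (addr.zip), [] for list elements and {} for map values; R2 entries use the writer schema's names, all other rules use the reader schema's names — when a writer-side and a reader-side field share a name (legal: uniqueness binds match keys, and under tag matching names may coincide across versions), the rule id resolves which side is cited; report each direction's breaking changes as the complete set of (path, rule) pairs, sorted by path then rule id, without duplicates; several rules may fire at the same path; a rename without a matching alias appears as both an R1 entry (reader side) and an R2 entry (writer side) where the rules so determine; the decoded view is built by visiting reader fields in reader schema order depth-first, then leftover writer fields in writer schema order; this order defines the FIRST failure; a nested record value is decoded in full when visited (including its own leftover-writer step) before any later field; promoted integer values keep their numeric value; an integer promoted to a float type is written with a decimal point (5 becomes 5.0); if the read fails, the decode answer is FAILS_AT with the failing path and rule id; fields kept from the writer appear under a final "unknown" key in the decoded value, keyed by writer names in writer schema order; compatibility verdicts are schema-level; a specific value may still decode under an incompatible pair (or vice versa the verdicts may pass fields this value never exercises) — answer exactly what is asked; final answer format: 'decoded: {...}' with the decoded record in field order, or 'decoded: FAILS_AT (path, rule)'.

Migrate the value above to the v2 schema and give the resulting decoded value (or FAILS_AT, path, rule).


each type pair in Account: writer, then reader
migrating the Account value to v2:
  extras := {}
  contact := null (absent, optional -> null)
  writer role: kept under "unknown"
  writer age: kept under "unknown"
  => decoded: {"extras": {}, "contact": null, "unknown": {"role": "CLOSED", "age": -2}}
ruling out the remaining Account differences:
  field latitude in record Geo: type float32 changed to float64 -> changes Account's schema-level verdicts only — the decode of this value is the same
  field extras in record Account: tag 6 changed to 29 -> no rule fires on it and the decoded Account view is identical with or without it
  renamed field payload to signature in record Geo -> no rule fires on it and the decoded Account view is identical with or without it

decoded: {"extras": {}, "contact": null, "unknown": {"role": "CLOSED", "age": -2}}


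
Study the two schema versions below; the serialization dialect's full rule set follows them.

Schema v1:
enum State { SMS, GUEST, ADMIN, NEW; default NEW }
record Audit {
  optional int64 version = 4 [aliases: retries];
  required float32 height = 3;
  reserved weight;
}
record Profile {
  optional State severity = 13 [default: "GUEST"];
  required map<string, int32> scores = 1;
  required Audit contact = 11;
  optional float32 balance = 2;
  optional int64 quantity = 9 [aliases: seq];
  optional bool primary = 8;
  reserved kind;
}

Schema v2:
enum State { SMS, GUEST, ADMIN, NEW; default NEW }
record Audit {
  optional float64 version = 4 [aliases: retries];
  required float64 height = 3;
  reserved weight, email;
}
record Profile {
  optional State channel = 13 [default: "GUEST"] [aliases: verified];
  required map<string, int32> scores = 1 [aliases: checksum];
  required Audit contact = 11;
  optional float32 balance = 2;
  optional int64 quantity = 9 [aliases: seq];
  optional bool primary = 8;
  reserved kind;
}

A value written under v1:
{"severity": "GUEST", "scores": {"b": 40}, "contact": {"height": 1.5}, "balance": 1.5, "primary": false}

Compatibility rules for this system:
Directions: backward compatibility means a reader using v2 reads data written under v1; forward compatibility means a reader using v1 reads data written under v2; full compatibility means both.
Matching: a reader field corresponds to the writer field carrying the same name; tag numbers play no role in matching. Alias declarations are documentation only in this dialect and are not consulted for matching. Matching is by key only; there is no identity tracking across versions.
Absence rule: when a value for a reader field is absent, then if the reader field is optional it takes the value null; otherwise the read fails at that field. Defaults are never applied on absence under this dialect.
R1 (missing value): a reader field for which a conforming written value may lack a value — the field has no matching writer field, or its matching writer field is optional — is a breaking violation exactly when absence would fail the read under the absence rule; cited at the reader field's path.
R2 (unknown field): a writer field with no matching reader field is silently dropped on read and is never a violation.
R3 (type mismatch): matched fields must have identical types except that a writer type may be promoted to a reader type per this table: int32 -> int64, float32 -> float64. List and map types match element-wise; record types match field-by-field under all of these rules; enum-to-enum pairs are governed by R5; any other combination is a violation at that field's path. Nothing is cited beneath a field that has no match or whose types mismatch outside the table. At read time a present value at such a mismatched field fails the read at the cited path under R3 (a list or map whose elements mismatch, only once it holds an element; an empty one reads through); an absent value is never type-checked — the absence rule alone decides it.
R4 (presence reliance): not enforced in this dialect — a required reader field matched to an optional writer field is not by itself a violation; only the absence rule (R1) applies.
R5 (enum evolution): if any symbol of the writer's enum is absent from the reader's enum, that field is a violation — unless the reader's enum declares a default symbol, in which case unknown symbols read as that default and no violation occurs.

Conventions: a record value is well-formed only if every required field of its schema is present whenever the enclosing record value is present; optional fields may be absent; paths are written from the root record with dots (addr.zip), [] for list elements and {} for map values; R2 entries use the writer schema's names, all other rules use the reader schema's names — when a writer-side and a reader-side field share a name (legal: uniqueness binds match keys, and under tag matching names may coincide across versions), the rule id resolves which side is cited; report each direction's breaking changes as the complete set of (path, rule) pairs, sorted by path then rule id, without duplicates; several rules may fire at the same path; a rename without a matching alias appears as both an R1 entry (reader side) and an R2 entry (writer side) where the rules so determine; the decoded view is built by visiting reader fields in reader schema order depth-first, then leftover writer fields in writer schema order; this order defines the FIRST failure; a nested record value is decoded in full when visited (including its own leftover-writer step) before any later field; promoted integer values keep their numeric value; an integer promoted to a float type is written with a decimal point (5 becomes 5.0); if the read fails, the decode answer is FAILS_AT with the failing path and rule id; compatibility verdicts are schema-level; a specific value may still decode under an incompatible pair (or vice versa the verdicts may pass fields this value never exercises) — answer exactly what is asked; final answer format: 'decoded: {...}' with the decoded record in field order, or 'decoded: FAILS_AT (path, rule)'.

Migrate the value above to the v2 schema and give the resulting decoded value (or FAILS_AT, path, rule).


decoded: {"channel": null, "scores": {"b": 40}, "contact": {"version": null, "height": 1.5}, "balance": 1.5, "quantity": null, "primary": false}

each type pair in Profile: writer, then reader
migrating the Profile value to v2:
  channel := null (absent, optional -> null)
  scores := {"b": 40}
  contact.version := null (absent, optional -> null)
  contact.height := 1.5 (float32 -> float64)
  balance := 1.5
  quantity := null (absent, optional -> null)
  primary := false
  writer severity: unknown -> dropped
  => decoded: {"channel": null, "scores": {"b": 40}, "contact": {"version": null, "height": 1.5}, "balance": 1.5, "quantity": null, "primary": false}
ruling out the remaining Profile differences:
  field height in record Audit: type float32 changed to float64 -> affects the rule determinations only; this particular Profile value decodes identically
  field version in record Audit: type int64 changed to float64 -> affects the rule determinations only; this particular Profile value decodes identically


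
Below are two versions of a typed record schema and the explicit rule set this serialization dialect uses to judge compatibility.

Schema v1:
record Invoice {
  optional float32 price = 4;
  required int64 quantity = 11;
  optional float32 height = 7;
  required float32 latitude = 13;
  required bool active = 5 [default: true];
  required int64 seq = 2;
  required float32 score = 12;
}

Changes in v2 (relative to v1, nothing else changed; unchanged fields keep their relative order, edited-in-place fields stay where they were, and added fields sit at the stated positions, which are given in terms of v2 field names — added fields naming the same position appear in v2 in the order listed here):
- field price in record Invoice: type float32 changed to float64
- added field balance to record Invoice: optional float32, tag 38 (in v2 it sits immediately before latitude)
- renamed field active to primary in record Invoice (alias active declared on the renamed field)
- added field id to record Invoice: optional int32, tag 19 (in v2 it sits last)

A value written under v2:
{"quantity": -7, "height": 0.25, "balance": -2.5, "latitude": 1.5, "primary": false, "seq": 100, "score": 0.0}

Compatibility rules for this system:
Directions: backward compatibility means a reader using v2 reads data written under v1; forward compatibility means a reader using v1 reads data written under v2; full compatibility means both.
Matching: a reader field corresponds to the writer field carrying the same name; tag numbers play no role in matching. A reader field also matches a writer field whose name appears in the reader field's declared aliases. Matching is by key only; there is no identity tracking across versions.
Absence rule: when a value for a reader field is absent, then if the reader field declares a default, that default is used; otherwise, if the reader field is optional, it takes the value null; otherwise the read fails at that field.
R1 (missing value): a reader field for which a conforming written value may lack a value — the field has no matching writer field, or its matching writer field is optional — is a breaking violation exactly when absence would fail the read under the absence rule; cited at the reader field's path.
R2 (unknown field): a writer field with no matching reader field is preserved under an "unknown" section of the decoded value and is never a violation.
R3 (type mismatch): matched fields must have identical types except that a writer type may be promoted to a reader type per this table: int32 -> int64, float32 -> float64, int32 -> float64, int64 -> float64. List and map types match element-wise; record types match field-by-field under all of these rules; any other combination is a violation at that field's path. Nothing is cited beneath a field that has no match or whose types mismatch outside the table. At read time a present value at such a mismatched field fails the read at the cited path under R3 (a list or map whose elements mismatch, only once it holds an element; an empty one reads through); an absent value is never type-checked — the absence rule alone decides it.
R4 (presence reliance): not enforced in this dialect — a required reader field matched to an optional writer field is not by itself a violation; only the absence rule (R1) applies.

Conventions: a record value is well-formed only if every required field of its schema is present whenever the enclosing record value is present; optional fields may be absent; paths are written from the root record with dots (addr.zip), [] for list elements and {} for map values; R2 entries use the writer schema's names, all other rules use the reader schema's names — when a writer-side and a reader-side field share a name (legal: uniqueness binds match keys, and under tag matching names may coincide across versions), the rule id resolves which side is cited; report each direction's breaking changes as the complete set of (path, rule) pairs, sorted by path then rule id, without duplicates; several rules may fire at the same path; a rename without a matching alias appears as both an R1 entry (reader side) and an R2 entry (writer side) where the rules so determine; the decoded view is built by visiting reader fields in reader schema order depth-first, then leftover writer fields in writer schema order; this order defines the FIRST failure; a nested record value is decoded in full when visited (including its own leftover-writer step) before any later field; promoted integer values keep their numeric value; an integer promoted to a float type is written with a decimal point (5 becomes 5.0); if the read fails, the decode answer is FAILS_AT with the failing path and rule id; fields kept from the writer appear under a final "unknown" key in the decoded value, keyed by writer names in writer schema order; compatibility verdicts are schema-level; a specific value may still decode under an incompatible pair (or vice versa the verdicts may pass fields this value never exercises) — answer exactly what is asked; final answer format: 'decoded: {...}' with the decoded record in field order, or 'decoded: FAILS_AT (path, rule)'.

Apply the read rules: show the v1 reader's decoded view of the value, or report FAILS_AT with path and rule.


decoded: {"price": null, "quantity": -7, "height": 0.25, "latitude": 1.5, "active": true, "seq": 100, "score": 0.0, "unknown": {"balance": -2.5, "primary": false}}

arrows below run writer -> reader for Invoice
decode (reader v1):
  price := null (missing; optional => null)
  quantity := -7
  height := 0.25
  latitude := 1.5
  active := true (missing; default applied)
  seq := 100
  score := 0.0
  writer balance: kept under "unknown"
  writer primary: kept under "unknown"
  => decoded: {"price": null, "quantity": -7, "height": 0.25, "latitude": 1.5, "active": true, "seq": 100, "score": 0.0, "unknown": {"balance": -2.5, "primary": false}}
remaining Invoice differences; none change what is asked:
  field price in record Invoice: type float32 changed to float64 -> matters for Invoice compatibility verdicts, not for this value's decode
  added field id to record Invoice: optional int32, tag 19 (in v2 it sits last) -> fires no rule on Invoice under this dialect and leaves the result unchanged


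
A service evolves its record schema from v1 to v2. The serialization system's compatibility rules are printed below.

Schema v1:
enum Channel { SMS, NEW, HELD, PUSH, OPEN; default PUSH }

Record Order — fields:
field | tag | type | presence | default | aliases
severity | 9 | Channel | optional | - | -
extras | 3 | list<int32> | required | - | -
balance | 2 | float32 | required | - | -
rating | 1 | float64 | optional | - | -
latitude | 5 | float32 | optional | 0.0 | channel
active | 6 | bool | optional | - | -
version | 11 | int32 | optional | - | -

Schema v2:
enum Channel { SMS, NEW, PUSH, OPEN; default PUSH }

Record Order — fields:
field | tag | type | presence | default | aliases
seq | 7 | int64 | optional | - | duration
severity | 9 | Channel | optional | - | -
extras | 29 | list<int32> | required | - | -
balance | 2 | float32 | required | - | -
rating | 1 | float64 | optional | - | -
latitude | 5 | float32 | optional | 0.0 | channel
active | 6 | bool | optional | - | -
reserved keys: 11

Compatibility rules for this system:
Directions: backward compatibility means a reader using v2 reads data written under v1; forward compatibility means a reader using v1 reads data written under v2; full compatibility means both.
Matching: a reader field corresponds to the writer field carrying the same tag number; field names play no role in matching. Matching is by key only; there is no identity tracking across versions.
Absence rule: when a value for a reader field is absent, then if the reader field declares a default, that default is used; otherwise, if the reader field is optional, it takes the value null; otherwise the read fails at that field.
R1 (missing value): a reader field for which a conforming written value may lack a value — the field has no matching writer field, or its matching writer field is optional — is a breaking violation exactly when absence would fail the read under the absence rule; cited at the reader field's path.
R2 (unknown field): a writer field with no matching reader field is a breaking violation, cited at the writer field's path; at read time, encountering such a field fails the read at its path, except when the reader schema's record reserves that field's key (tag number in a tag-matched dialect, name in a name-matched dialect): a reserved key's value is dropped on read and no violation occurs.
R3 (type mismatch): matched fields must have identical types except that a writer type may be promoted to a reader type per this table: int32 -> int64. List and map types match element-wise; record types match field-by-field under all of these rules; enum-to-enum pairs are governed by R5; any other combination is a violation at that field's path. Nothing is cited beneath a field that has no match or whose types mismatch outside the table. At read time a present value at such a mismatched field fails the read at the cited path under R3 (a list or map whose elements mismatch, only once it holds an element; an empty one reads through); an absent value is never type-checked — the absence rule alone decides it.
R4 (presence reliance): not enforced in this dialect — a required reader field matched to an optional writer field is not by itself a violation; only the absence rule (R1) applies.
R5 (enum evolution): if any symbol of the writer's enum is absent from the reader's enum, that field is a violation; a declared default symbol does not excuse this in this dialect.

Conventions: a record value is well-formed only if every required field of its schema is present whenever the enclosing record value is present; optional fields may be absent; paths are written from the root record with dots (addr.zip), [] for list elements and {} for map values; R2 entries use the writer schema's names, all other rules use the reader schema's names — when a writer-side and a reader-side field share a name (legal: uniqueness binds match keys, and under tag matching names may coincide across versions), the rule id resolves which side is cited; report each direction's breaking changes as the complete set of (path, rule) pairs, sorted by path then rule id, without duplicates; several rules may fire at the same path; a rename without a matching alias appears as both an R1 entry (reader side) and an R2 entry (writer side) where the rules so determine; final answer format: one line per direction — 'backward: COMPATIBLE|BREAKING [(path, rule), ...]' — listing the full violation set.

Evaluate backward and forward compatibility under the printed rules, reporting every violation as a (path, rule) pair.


arrows below run writer -> reader for Order
checking backward for Order: reader v2 against writer v1:
  no writer field matches reader seq
  Channel -> Channel, writer optional: severity aligns to severity
  no writer field matches reader extras
  float32 -> float32, writer required: balance aligns to balance
  float64 -> float64, writer optional: rating aligns to rating
  float32 -> float32, writer optional: latitude aligns to latitude
  bool -> bool, writer optional: active aligns to active
  extras (writer side), unknown to reader
  version (writer side), unknown to reader
  rule R1 violated at extras
  rule R2 violated at extras
  rule R5 violated at severity
  => backward verdict for Order: BREAKING, 3 violation(s)
checking forward for Order: reader v1 against writer v2:
  Channel -> Channel, writer optional: severity aligns to severity
  no writer field matches reader extras
  float32 -> float32, writer required: balance aligns to balance
  float64 -> float64, writer optional: rating aligns to rating
  float32 -> float32, writer optional: latitude aligns to latitude
  bool -> bool, writer optional: active aligns to active
  no writer field matches reader version
  seq (writer side), unknown to reader
  extras (writer side), unknown to reader
  rule R1 violated at extras
  rule R2 violated at extras
  rule R2 violated at seq
  => forward verdict for Order: BREAKING, 3 violation(s)

backward: BREAKING [(extras, R1), (extras, R2), (severity, R5)]; forward: BREAKING [(extras, R1), (extras, R2), (seq, R2)]
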